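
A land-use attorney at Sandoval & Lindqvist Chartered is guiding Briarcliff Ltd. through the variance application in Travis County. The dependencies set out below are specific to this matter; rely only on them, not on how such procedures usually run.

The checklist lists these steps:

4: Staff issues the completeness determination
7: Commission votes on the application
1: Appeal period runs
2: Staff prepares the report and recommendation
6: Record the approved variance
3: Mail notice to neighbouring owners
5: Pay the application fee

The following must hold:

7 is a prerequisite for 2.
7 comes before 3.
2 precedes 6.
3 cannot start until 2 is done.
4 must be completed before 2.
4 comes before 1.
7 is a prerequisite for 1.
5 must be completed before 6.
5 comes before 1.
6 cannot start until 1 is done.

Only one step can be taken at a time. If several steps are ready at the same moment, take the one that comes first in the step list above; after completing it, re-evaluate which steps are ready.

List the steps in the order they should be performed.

Nothing is required for 4, 7 and 5. 4 is listed earlier → 4 first.
7 and 5 are both available; 7 is listed earlier → 7.
Ready: 2 and 5. 2 is listed earlier → 2.
3 and 5 are both available; 3 is listed earlier → 3.
That leaves 5 as the only ready step → 5.
Next only 1 has its prerequisites met → 1.
6 needed 1, 2 and 5, now all done → 6.

4, 7, 2, 3, 5, 1, 6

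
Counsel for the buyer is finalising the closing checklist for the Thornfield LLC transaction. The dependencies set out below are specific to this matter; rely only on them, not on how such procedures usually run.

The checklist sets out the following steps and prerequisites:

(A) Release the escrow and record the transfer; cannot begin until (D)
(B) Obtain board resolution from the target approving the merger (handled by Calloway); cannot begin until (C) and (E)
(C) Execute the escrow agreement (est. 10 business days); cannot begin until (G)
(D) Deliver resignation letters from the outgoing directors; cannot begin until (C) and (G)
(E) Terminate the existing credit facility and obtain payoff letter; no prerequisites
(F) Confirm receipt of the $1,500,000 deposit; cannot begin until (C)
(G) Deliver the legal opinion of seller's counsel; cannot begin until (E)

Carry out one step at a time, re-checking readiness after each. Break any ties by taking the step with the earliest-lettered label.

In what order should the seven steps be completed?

(E) has no prerequisites → (E) first.
(G) needed (E), now all done → (G).
(C) needed (G), now all done → (C).
Now (B), (D) and (F) have their prerequisites met. (B) has the earlier label, so (B) next.
Now (D) and (F) have their prerequisites met. (D) has the earlier label, so (D) next.
Now (A) and (F) have their prerequisites met. (A) has the earlier label, so (A) next.
That leaves (F) as the only ready step → (F).

(E) (G) (C) (B) (D) (A) (F)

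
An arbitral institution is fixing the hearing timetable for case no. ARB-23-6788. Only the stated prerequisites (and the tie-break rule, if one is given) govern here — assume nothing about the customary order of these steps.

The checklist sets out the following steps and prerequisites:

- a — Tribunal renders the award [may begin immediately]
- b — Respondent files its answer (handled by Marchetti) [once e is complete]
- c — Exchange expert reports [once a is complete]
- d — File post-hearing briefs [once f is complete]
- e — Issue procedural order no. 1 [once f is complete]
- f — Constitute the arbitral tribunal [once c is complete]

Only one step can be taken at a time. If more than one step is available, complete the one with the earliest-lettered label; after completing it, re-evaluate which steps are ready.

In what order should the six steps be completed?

a → c → f → d → e → b

a has no prerequisites → a first.
c needed a, now all done → c.
f is the only step now ready → f.
Now d and e have their prerequisites met. d has the earlier label, so d next.
Next only e has its prerequisites met → e.
That leaves b as the only ready step → b.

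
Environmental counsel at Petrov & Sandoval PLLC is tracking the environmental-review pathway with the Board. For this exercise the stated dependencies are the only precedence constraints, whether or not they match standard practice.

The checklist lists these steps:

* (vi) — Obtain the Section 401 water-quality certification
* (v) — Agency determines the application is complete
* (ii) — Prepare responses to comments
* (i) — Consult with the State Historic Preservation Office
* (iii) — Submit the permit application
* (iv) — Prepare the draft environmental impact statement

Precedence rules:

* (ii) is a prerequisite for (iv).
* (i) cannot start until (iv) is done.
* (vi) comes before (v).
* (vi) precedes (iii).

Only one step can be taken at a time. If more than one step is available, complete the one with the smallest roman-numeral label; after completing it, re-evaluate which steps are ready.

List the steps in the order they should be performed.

(ii) (iv) (i) (vi) (iii) (v)

Nothing is required for (ii) and (vi). (ii) has the earlier label → (ii) first.
(iv) now also ready, so the ready set is {(iv), (vi)}; (iv) has the earlier label → (iv).
(i) now also ready, so the ready set is {(i), (vi)}; (i) has the earlier label → (i).
That leaves (vi) as the only ready step → (vi).
Ready: (iii) and (v). (iii) has the earlier label → (iii).
That leaves (v) as the only ready step → (v).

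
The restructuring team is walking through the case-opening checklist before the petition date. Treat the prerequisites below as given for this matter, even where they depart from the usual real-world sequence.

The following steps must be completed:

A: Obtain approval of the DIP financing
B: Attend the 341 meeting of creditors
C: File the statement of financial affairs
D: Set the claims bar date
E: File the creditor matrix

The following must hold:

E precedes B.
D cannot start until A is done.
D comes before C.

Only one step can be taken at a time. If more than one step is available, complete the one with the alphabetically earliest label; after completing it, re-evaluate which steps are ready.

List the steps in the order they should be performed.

A D C E B

Nothing is required for A and E. A has the earlier label → A first.
D and E are both available; D has the earlier label → D.
Now C and E have their prerequisites met. C has the earlier label, so C next.
Next only E has its prerequisites met → E.
B needed E, now all done → B.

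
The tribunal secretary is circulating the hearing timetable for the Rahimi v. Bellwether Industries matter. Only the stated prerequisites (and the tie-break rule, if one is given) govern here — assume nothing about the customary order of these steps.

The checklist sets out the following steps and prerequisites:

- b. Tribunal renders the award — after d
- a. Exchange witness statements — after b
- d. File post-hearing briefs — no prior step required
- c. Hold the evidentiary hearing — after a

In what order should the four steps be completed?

Only d has no prerequisites, so it is first.
b needed d, now all done → b.
Next only a has its prerequisites met → a.
That leaves c as the only ready step → c.

d, b, a, c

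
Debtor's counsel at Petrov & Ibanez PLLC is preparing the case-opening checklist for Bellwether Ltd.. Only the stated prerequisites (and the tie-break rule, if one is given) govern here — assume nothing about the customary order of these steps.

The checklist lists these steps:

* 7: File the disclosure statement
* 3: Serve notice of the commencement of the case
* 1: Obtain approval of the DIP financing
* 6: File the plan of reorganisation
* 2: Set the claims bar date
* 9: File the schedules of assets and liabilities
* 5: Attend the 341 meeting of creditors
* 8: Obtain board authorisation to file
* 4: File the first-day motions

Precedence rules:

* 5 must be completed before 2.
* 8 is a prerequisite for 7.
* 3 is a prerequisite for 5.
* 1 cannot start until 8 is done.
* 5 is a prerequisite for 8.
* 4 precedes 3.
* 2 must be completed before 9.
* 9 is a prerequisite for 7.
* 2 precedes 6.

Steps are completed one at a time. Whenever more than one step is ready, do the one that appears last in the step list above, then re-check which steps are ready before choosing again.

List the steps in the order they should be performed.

Only 4 has no prerequisites, so it is first.
3 needed 4, now all done → 3.
That leaves 5 as the only ready step → 5.
Ready: 8 and 2. 8 is listed later → 8.
1 now also ready, so the ready set is {2, 1}; 2 is listed later → 2.
Ready: 9, 6 and 1. 9 is listed later → 9.
7 now also ready, so the ready set is {6, 1, 7}; 6 is listed later → 6.
1 and 7 are both available; 1 is listed later → 1.
Next only 7 has its prerequisites met → 7.

4 3 5 8 2 9 6 1 7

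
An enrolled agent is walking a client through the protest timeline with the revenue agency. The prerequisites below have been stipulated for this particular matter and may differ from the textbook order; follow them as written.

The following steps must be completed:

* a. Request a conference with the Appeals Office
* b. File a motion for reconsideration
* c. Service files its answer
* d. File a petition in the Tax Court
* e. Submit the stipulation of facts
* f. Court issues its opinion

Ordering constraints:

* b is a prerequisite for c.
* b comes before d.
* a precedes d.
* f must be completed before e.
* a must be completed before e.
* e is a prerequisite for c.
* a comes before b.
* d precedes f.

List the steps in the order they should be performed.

a → b → d → f → e → c

a has no prerequisites → a first.
b is the only step now ready → b.
d is the only step now ready → d.
f needed d, now all done → f.
Next only e has its prerequisites met → e.
Next only c has its prerequisites met → c.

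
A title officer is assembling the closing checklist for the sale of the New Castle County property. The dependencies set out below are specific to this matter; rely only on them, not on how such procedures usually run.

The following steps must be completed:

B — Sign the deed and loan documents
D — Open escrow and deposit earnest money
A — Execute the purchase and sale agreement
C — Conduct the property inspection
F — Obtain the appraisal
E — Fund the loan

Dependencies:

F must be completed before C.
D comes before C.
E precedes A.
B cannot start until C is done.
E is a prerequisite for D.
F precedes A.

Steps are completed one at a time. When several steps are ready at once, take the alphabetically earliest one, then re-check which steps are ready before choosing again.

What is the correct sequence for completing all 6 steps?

E, D, F, A, C, B

E and F have no prerequisites; E has the earlier label, so E is first.
D now also ready, so the ready set is {D, F}; D has the earlier label → D.
That leaves F as the only ready step → F.
Ready: A and C. A has the earlier label → A.
C needed D and F, now all done → C.
B needed C, now all done → B.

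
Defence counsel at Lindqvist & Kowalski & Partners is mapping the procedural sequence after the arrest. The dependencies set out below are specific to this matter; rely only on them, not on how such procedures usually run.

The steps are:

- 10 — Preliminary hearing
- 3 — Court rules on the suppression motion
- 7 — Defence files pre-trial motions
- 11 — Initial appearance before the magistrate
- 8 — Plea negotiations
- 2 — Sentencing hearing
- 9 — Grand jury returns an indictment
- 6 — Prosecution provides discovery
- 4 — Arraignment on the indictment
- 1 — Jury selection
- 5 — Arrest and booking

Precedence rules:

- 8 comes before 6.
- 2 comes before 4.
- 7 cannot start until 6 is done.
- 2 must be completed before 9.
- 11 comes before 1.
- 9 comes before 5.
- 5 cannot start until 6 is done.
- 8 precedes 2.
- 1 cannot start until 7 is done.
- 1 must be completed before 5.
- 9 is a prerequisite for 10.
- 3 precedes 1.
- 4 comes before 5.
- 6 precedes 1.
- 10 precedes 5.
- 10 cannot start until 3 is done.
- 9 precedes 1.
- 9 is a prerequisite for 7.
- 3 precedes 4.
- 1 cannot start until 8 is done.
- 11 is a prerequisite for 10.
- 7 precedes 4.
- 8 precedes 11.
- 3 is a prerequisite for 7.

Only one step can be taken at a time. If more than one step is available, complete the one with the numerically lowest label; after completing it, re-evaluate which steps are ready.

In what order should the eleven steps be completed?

3 → 8 → 2 → 6 → 9 → 7 → 4 → 11 → 1 → 10 → 5

Nothing is required for 3 and 8. 3 has the earlier label → 3 first.
Next only 8 has its prerequisites met → 8.
Now 2, 6 and 11 have their prerequisites met. 2 has the earlier label, so 2 next.
Now 6, 9 and 11 have their prerequisites met. 6 has the earlier label, so 6 next.
9 and 11 are both available; 9 has the earlier label → 9.
7 now also ready, so the ready set is {7, 11}; 7 has the earlier label → 7.
Ready: 4 and 11. 4 has the earlier label → 4.
11 needed 8, now all done → 11.
Ready: 1 and 10. 1 has the earlier label → 1.
That leaves 10 as the only ready step → 10.
5 is the only step now ready → 5.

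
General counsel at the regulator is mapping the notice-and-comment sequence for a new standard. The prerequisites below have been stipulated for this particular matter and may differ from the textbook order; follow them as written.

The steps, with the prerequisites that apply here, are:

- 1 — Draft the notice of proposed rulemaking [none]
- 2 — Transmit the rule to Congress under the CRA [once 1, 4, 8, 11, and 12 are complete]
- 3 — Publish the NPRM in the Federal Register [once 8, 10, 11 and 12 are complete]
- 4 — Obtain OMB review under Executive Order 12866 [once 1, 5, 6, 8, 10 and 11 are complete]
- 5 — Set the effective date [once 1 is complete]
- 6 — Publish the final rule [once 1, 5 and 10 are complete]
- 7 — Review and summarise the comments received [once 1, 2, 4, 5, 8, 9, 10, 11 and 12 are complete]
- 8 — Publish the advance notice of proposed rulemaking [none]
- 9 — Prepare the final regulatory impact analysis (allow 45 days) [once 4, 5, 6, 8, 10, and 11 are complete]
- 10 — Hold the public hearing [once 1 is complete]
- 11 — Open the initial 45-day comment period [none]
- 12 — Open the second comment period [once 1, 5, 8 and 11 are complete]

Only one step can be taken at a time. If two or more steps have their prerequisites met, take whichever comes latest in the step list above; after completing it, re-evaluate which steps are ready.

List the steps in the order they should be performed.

11, 8 and 1 have no prerequisites; 11 is listed later, so 11 is first.
Ready: 8 and 1. 8 is listed later → 8.
Next only 1 has its prerequisites met → 1.
Now 10 and 5 have their prerequisites met. 10 is listed later, so 10 next.
5 needed 1, now all done → 5.
Now 12 and 6 have their prerequisites met. 12 is listed later, so 12 next.
6 and 3 are both available; 6 is listed later → 6.
4 now also ready, so the ready set is {4, 3}; 4 is listed later → 4.
9 and 2 now also ready, so the ready set is {9, 3, 2}; 9 is listed later → 9.
Ready: 3 and 2. 3 is listed later → 3.
2 needed 12, 11, 8, 4 and 1, now all done → 2.
Next only 7 has its prerequisites met → 7.

11 → 8 → 1 → 10 → 5 → 12 → 6 → 4 → 9 → 3 → 2 → 7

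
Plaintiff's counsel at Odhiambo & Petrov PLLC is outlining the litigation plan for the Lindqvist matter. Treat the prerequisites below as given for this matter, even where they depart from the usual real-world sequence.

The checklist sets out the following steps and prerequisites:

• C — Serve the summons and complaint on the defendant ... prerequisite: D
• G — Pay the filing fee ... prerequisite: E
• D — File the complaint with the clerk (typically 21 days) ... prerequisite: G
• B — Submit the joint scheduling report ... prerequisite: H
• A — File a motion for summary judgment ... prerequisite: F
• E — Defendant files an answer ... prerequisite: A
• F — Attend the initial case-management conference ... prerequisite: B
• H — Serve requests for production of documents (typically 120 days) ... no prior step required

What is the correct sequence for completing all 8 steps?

H, B, F, A, E, G, D, C

H has no prerequisites → H first.
B needed H, now all done → B.
F needed B, now all done → F.
A needed F, now all done → A.
That leaves E as the only ready step → E.
Next only G has its prerequisites met → G.
Next only D has its prerequisites met → D.
C needed D, now all done → C.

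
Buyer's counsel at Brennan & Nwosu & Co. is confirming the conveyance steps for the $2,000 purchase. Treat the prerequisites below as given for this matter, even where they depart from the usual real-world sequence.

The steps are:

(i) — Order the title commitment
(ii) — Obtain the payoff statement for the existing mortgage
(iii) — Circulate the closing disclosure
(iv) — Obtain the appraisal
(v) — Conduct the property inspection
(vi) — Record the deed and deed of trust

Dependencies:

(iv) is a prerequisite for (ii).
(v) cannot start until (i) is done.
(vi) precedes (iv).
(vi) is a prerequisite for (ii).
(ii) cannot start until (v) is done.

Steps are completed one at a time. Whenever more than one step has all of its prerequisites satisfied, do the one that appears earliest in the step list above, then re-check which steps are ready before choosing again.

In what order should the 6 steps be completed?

Nothing is required for (i), (iii) and (vi). (i) is listed earlier → (i) first.
(iii), (v) and (vi) are all available; (iii) is listed earlier → (iii).
Ready: (v) and (vi). (v) is listed earlier → (v).
(vi) is the only step now ready → (vi).
(iv) needed (vi), now all done → (iv).
Next only (ii) has its prerequisites met → (ii).

(i), (iii), (v), (vi), (iv), (ii)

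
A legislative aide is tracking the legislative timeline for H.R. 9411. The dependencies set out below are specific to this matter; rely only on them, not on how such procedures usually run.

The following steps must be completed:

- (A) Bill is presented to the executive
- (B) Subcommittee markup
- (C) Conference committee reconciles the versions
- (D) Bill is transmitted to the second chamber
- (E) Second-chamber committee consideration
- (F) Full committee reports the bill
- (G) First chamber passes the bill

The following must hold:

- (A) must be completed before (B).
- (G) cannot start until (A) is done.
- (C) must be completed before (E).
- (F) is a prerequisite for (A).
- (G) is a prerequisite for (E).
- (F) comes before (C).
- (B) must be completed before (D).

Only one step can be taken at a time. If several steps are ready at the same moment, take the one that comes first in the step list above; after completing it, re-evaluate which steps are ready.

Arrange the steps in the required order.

(F) is the only step with nothing outstanding, so it goes first.
Ready: (A) and (C). (A) is listed earlier → (A).
(B) and (G) now also ready, so the ready set is {(B), (C), (G)}; (B) is listed earlier → (B).
Now (C), (D) and (G) have their prerequisites met. (C) is listed earlier, so (C) next.
(D) and (G) are both available; (D) is listed earlier → (D).
That leaves (G) as the only ready step → (G).
That leaves (E) as the only ready step → (E).

(F) → (A) → (B) → (C) → (D) → (G) → (E)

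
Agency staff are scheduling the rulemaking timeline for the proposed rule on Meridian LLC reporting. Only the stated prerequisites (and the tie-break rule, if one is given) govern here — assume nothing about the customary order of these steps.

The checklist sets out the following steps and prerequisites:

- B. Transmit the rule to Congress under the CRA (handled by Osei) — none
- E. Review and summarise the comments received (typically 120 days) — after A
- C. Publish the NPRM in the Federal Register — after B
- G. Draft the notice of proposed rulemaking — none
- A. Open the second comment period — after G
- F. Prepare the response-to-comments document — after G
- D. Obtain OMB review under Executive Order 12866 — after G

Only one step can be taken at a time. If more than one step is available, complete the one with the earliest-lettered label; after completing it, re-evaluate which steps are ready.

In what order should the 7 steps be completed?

B, C, G, A, D, E, F

Nothing is required for B and G. B has the earlier label → B first.
C now also ready, so the ready set is {C, G}; C has the earlier label → C.
G is the only step now ready → G.
Ready: A, D and F. A has the earlier label → A.
Ready: D, E and F. D has the earlier label → D.
Now E and F have their prerequisites met. E has the earlier label, so E next.
Next only F has its prerequisites met → F.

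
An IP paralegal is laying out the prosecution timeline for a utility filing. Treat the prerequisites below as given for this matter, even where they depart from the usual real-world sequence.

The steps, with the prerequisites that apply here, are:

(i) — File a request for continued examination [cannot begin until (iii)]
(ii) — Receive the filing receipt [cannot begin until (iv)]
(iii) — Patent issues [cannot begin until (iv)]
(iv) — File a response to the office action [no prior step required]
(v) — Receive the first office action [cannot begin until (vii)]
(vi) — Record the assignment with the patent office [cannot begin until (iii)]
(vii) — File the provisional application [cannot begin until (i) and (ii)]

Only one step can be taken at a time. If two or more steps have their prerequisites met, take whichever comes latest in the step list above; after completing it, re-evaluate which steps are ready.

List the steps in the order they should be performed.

(iv) (iii) (vi) (ii) (i) (vii) (v)

(iv) has no prerequisites → (iv) first.
Now (iii) and (ii) have their prerequisites met. (iii) is listed later, so (iii) next.
(vi) and (i) now also ready, so the ready set is {(vi), (ii), (i)}; (vi) is listed later → (vi).
Now (ii) and (i) have their prerequisites met. (ii) is listed later, so (ii) next.
(i) needed (iii), now all done → (i).
(vii) needed (ii) and (i), now all done → (vii).
(v) needed (vii), now all done → (v).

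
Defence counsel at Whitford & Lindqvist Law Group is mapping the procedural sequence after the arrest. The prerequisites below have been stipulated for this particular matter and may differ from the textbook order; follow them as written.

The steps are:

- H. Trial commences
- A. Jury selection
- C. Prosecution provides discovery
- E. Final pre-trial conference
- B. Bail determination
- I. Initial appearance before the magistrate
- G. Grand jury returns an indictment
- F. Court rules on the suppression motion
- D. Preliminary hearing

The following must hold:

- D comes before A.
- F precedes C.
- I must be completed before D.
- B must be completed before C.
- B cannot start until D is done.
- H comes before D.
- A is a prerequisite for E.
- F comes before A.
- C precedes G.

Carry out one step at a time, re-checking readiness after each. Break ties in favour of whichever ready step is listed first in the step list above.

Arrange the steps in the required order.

H, I and F have no prerequisites; H is listed earlier, so H is first.
I and F are both available; I is listed earlier → I.
D now also ready, so the ready set is {F, D}; F is listed earlier → F.
That leaves D as the only ready step → D.
A and B are both available; A is listed earlier → A.
E and B are both available; E is listed earlier → E.
That leaves B as the only ready step → B.
Next only C has its prerequisites met → C.
That leaves G as the only ready step → G.

H, I, F, D, A, E, B, C, G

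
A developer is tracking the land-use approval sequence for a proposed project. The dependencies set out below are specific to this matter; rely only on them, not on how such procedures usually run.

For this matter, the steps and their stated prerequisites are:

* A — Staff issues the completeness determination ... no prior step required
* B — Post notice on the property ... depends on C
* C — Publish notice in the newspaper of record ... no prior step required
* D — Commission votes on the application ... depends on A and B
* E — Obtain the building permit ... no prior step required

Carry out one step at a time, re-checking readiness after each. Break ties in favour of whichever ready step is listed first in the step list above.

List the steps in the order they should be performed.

A, C, B, D, E

A, C and E have no prerequisites; A is listed earlier, so A is first.
Now C and E have their prerequisites met. C is listed earlier, so C next.
B and E are both available; B is listed earlier → B.
Ready: D and E. D is listed earlier → D.
E is the only step now ready → E.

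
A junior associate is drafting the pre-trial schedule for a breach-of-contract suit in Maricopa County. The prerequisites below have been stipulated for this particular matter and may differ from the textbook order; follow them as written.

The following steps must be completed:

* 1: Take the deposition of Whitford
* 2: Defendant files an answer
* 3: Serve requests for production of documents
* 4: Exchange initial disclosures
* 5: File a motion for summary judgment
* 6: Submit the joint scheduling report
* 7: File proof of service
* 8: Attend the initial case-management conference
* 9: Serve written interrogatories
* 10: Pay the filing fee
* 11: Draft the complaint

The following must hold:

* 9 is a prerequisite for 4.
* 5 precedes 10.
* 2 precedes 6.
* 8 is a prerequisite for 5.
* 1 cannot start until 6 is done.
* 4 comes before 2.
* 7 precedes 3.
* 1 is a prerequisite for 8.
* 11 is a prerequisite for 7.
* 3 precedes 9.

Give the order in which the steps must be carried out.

11, 7, 3, 9, 4, 2, 6, 1, 8, 5, 10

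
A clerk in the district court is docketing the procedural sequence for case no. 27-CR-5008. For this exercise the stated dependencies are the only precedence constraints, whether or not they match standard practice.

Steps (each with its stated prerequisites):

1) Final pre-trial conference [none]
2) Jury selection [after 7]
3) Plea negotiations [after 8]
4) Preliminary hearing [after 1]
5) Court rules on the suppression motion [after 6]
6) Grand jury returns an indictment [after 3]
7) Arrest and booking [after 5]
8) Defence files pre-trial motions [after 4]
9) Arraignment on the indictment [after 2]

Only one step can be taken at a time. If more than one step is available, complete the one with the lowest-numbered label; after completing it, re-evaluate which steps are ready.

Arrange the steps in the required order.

Only 1 has no prerequisites, so it is first.
4 needed 1, now all done → 4.
Next only 8 has its prerequisites met → 8.
3 is the only step now ready → 3.
6 needed 3, now all done → 6.
5 is the only step now ready → 5.
7 needed 5, now all done → 7.
2 needed 7, now all done → 2.
Next only 9 has its prerequisites met → 9.

1, 4, 8, 3, 6, 5, 7, 2, 9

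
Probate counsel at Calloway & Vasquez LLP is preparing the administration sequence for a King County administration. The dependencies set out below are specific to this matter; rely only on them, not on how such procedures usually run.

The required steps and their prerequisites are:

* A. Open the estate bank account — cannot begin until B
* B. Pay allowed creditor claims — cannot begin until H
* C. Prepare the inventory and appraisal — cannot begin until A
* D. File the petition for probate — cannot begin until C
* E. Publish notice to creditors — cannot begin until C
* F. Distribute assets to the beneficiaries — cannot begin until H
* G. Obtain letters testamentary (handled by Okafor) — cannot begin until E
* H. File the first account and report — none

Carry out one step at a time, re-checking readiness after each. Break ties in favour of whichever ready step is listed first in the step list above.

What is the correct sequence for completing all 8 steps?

H B A C D E F G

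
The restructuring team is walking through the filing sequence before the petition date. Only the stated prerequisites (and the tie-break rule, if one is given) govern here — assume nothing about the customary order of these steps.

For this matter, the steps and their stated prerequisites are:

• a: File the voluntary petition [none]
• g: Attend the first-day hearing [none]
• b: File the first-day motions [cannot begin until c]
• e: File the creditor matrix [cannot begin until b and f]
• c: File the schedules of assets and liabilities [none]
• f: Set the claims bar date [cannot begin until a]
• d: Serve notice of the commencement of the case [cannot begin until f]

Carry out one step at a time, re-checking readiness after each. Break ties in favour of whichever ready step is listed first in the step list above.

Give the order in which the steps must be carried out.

a, g, c, b, f, e, d

a, g and c have no prerequisites; a is listed earlier, so a is first.
f now also ready, so the ready set is {g, c, f}; g is listed earlier → g.
Ready: c and f. c is listed earlier → c.
Ready: b and f. b is listed earlier → b.
That leaves f as the only ready step → f.
Now e and d have their prerequisites met. e is listed earlier, so e next.
d is the only step now ready → d.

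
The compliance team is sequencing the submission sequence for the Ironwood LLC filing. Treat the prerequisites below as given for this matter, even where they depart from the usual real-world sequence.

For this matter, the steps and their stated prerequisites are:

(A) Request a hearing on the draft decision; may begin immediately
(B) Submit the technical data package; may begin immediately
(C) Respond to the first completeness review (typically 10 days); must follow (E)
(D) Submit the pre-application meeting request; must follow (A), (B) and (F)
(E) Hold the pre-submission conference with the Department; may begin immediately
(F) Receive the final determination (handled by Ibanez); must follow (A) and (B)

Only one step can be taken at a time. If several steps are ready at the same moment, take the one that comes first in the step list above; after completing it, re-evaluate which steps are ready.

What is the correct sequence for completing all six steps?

(A), (B), (E), (C), (F), (D)

Nothing is required for (A), (B) and (E). (A) is listed earlier → (A) first.
Ready: (B) and (E). (B) is listed earlier → (B).
Now (E) and (F) have their prerequisites met. (E) is listed earlier, so (E) next.
(C) now also ready, so the ready set is {(C), (F)}; (C) is listed earlier → (C).
(F) is the only step now ready → (F).
That leaves (D) as the only ready step → (D).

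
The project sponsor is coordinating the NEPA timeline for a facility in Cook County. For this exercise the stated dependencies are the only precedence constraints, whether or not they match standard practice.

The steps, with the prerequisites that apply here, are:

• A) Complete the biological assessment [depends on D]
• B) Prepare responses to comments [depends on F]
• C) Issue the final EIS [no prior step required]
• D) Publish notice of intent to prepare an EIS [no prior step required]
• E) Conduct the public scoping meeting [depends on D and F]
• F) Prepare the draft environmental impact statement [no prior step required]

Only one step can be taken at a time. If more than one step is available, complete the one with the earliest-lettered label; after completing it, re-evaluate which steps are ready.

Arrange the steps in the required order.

Nothing is required for C, D and F. C has the earlier label → C first.
Now D and F have their prerequisites met. D has the earlier label, so D next.
A and F are both available; A has the earlier label → A.
That leaves F as the only ready step → F.
Ready: B and E. B has the earlier label → B.
E needed D and F, now all done → E.

C, D, A, F, B, E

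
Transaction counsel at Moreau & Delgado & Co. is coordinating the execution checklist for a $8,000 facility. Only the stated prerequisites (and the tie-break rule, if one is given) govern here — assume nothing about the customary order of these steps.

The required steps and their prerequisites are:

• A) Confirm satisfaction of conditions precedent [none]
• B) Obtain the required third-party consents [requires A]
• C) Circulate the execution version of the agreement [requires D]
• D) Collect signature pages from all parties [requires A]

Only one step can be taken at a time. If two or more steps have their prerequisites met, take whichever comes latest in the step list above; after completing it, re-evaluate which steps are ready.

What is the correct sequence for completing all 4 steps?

A D C B

Only A has no prerequisites, so it is first.
Now D and B have their prerequisites met. D is listed later, so D next.
C now also ready, so the ready set is {C, B}; C is listed later → C.
B needed A, now all done → B.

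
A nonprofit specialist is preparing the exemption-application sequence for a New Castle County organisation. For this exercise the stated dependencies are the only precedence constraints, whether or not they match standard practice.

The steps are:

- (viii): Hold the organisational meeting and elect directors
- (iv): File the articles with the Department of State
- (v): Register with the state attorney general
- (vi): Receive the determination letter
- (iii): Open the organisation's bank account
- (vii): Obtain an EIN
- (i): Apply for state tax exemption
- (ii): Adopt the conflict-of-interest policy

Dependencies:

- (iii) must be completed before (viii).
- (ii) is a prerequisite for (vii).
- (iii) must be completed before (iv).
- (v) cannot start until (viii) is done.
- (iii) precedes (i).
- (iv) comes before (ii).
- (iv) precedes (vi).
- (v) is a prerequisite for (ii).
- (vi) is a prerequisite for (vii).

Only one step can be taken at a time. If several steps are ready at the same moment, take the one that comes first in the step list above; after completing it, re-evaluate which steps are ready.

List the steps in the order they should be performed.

(iii) has no prerequisites → (iii) first.
Ready: (viii), (iv) and (i). (viii) is listed earlier → (viii).
Ready: (iv), (v) and (i). (iv) is listed earlier → (iv).
(v), (vi) and (i) are all available; (v) is listed earlier → (v).
Ready: (vi), (i) and (ii). (vi) is listed earlier → (vi).
Now (i) and (ii) have their prerequisites met. (i) is listed earlier, so (i) next.
(ii) needed (iv) and (v), now all done → (ii).
(vii) needed (vi) and (ii), now all done → (vii).

(iii), (viii), (iv), (v), (vi), (i), (ii), (vii)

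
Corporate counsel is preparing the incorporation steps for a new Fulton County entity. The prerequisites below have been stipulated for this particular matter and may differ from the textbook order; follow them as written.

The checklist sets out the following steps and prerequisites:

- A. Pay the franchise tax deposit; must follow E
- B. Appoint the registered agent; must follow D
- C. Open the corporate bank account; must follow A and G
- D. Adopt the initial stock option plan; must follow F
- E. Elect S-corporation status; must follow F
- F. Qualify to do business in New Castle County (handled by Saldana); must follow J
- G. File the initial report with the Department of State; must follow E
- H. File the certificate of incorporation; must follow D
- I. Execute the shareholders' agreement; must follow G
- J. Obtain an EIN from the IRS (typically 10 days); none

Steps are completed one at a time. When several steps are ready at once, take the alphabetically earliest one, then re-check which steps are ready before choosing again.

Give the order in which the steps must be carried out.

J is the only step with nothing outstanding, so it goes first.
F needed J, now all done → F.
Now D and E have their prerequisites met. D has the earlier label, so D next.
B and H now also ready, so the ready set is {B, E, H}; B has the earlier label → B.
E and H are both available; E has the earlier label → E.
Now A, G and H have their prerequisites met. A has the earlier label, so A next.
G and H are both available; G has the earlier label → G.
C and I now also ready, so the ready set is {C, H, I}; C has the earlier label → C.
Now H and I have their prerequisites met. H has the earlier label, so H next.
I is the only step now ready → I.

J → F → D → B → E → A → G → C → H → I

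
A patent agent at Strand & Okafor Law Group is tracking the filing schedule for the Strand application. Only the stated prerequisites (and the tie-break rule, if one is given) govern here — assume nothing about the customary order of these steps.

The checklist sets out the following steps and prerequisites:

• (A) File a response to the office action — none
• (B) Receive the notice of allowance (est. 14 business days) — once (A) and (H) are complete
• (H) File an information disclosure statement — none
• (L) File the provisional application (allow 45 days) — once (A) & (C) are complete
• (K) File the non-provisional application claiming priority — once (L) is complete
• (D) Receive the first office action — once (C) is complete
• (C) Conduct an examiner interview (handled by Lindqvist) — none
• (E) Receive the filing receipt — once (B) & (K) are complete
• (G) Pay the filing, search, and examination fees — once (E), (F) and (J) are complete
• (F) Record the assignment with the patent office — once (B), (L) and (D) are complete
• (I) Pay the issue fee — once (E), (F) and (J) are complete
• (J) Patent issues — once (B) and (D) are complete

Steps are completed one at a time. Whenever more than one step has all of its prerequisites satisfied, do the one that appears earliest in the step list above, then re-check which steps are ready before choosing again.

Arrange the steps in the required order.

(A) → (H) → (B) → (C) → (L) → (K) → (D) → (E) → (F) → (J) → (G) → (I)

Nothing is required for (A), (H) and (C). (A) is listed earlier → (A) first.
(H) and (C) are both available; (H) is listed earlier → (H).
Ready: (B) and (C). (B) is listed earlier → (B).
Next only (C) has its prerequisites met → (C).
Now (L) and (D) have their prerequisites met. (L) is listed earlier, so (L) next.
Ready: (K) and (D). (K) is listed earlier → (K).
(E) now also ready, so the ready set is {(D), (E)}; (D) is listed earlier → (D).
Now (E), (F) and (J) have their prerequisites met. (E) is listed earlier, so (E) next.
(F) and (J) are both available; (F) is listed earlier → (F).
(J) needed (B) and (D), now all done → (J).
Ready: (G) and (I). (G) is listed earlier → (G).
(I) is the only step now ready → (I).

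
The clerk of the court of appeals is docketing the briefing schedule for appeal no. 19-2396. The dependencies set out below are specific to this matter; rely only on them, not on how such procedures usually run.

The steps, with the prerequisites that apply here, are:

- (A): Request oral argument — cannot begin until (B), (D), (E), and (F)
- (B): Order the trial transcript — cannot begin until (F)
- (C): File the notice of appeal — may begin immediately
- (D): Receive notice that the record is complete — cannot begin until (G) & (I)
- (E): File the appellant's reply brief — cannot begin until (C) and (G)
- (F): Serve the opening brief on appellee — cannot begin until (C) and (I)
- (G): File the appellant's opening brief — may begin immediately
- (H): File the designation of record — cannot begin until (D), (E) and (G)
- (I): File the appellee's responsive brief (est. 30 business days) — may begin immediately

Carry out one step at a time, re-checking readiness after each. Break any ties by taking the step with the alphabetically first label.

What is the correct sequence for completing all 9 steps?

Nothing is required for (C), (G) and (I). (C) has the earlier label → (C) first.
(G) and (I) are both available; (G) has the earlier label → (G).
(E) now also ready, so the ready set is {(E), (I)}; (E) has the earlier label → (E).
That leaves (I) as the only ready step → (I).
Now (D) and (F) have their prerequisites met. (D) has the earlier label, so (D) next.
Ready: (F) and (H). (F) has the earlier label → (F).
(B) now also ready, so the ready set is {(B), (H)}; (B) has the earlier label → (B).
(A) and (H) are both available; (A) has the earlier label → (A).
(H) needed (D), (E) and (G), now all done → (H).

(C), (G), (E), (I), (D), (F), (B), (A), (H)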